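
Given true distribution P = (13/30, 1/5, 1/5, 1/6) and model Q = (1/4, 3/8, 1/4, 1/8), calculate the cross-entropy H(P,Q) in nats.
1.4207 nats

Cross-entropy: H(P,Q) = -Σ p(x) log q(x)

Alternatively: H(P,Q) = H(P) + D_KL(P||Q)
H(P) = 1.3048 nats
D_KL(P||Q) = 0.1159 nats

H(P,Q) = 1.3048 + 0.1159 = 1.4207 nats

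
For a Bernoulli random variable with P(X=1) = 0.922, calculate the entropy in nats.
0.2739 nats

The binary entropy function is:
H(p) = -p log(p) - (1-p) log(1-p)

H(0.922) = -0.922 × log_e(0.922) - 0.078 × log_e(0.078)
H(0.922) = 0.2739 nats

Note: Binary entropy is maximized at p=0.5 (H=1 bit) and minimized at p=0 or p=1 (H=0).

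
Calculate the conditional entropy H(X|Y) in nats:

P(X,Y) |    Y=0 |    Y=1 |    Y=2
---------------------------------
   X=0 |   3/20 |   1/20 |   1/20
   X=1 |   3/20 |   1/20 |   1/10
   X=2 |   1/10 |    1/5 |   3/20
0.9966 nats

Using the chain rule: H(X|Y) = H(X,Y) - H(Y)

First, compute H(X,Y) = 2.0855 nats

Marginal P(Y) = (2/5, 3/10, 3/10)
H(Y) = 1.0889 nats

H(X|Y) = H(X,Y) - H(Y) = 2.0855 - 1.0889 = 0.9966 nats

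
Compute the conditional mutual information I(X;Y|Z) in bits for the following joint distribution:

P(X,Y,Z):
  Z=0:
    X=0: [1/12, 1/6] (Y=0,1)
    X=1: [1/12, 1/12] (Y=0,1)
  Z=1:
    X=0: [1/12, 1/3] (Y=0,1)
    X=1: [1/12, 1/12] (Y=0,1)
0.0443 bits

Conditional mutual information: I(X;Y|Z) = H(X|Z) + H(Y|Z) - H(X,Y|Z)

H(Z) = 0.9799
H(X,Z) = 1.8879 → H(X|Z) = 0.9080
H(Y,Z) = 1.8879 → H(Y|Z) = 0.9080
H(X,Y,Z) = 2.7516 → H(X,Y|Z) = 1.7718

I(X;Y|Z) = 0.9080 + 0.9080 - 1.7718 = 0.0443 bits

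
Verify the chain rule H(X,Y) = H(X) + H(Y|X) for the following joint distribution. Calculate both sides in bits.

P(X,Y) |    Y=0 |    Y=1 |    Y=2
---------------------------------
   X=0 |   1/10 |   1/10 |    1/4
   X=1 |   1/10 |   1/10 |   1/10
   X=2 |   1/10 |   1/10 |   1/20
H(X,Y) = 3.0414, H(X) = 1.5395, H(Y|X) = 1.5020 (all in bits)

Chain rule: H(X,Y) = H(X) + H(Y|X)

Left side — joint entropy directly:
H(X,Y) = -Σ p(x,y) log p(x,y) = 3.0414 bits

Right side — compute H(Y|X) from the conditional distributions:
P(X) = (9/20, 3/10, 1/4), so H(X) = 1.5395 bits
H(Y|X) = Σ_x P(X=x) · H(Y|X=x):
  P(Y|X=0) = (2/9, 2/9, 5/9), H(Y|X=0) = 1.4355, weight P(X=0) = 9/20
  P(Y|X=1) = (1/3, 1/3, 1/3), H(Y|X=1) = 1.5850, weight P(X=1) = 3/10
  P(Y|X=2) = (2/5, 2/5, 1/5), H(Y|X=2) = 1.5219, weight P(X=2) = 1/4
H(Y|X) = 1.5020 bits

H(X) + H(Y|X) = 1.5395 + 1.5020 = 3.0414 bits

Both sides equal 3.0414 bits. ✓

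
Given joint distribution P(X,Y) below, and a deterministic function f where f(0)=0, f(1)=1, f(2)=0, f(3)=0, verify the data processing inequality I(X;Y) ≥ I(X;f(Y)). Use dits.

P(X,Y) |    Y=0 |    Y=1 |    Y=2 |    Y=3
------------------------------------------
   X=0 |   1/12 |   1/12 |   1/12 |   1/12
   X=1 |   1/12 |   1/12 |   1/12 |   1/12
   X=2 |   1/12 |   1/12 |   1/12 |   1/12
I(X;Y) = 0.0000, I(X;f(Y)) = 0.0000, inequality holds: 0.0000 ≥ 0.0000

Data Processing Inequality: For any Markov chain X → Y → Z, we have I(X;Y) ≥ I(X;Z).

Here Z = f(Y) is a deterministic function of Y, forming X → Y → Z.

Original I(X;Y) = 0.0000 dits

After applying f:
P(X,Z) where Z=f(Y):
- P(X,Z=0) = P(X,Y=0) + P(X,Y=2) + P(X,Y=3)
- P(X,Z=1) = P(X,Y=1)

I(X;Z) = I(X;f(Y)) = 0.0000 dits

Verification: 0.0000 ≥ 0.0000 ✓

Information cannot be created by processing; the function f can only lose information about X.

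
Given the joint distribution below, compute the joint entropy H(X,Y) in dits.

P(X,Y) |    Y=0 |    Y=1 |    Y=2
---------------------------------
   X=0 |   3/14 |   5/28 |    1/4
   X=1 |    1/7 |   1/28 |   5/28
0.7335 dits

Joint entropy is H(X,Y) = -Σ_{x,y} p(x,y) log p(x,y).

Summing over all non-zero entries:
H(X,Y) = -[3/14·log_10(3/14) + 5/28·log_10(5/28) + 1/4·log_10(1/4) + 1/7·log_10(1/7) + 1/28·log_10(1/28) + 5/28·log_10(5/28)]
H(X,Y) = 0.7335 dits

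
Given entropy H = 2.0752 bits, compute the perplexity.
4.2140

Perplexity is 2^H (or exp(H) for natural log).

H = 2.0752 bits
Perplexity = 2^2.0752 = 4.2140

Interpretation: The model's uncertainty is equivalent to choosing uniformly among 4.2 options.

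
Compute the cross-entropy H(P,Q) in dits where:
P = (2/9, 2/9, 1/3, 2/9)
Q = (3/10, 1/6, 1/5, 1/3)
0.6281 dits

Cross-entropy: H(P,Q) = -Σ p(x) log q(x)

Alternatively: H(P,Q) = H(P) + D_KL(P||Q)
H(P) = 0.5945 dits
D_KL(P||Q) = 0.0336 dits

H(P,Q) = 0.5945 + 0.0336 = 0.6281 dits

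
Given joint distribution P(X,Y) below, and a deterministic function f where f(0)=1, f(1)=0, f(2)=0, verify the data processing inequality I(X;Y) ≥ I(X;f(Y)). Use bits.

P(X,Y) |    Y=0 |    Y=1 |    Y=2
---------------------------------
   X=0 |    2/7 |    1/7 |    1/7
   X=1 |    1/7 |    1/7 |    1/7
I(X;Y) = 0.0202, I(X;f(Y)) = 0.0202, inequality holds: 0.0202 ≥ 0.0202

Data Processing Inequality: For any Markov chain X → Y → Z, we have I(X;Y) ≥ I(X;Z).

Here Z = f(Y) is a deterministic function of Y, forming X → Y → Z.

Original I(X;Y) = 0.0202 bits

After applying f:
P(X,Z) where Z=f(Y):
- P(X,Z=0) = P(X,Y=1) + P(X,Y=2)
- P(X,Z=1) = P(X,Y=0)

I(X;Z) = I(X;f(Y)) = 0.0202 bits

Verification: 0.0202 ≥ 0.0202 ✓

Information cannot be created by processing; the function f can only lose information about X.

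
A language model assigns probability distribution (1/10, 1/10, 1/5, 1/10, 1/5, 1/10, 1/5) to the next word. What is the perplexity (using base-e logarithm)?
6.5975

Perplexity is e^H (or exp(H) for natural log).

First, H = -Σ p log p = 1.8867 nats
Perplexity = e^1.8867 = 6.5975

Interpretation: The model's uncertainty is equivalent to choosing uniformly among 6.6 options.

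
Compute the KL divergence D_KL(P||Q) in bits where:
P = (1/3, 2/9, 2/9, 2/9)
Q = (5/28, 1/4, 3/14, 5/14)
0.1219 bits

KL divergence: D_KL(P||Q) = Σ p(x) log(p(x)/q(x))

Computing term by term:
  x=0: 1/3 × log_2[(1/3)/(5/28)] = 1/3 × 0.9005 = 0.3002
  x=1: 2/9 × log_2[(2/9)/(1/4)] = 2/9 × -0.1699 = -0.0378
  x=2: 2/9 × log_2[(2/9)/(3/14)] = 2/9 × 0.0525 = 0.0117
  x=3: 2/9 × log_2[(2/9)/(5/14)] = 2/9 × -0.6845 = -0.1521

D_KL(P||Q) = 0.1219 bits

Note: KL divergence is always non-negative and equals 0 iff P = Q.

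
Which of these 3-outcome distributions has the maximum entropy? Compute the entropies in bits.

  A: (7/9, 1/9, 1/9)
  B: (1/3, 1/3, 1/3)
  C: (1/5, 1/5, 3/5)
B

For a discrete distribution over n outcomes, entropy is maximized by the uniform distribution.

Computing entropies:
H(A) = 0.9864 bits
H(B) = 1.5850 bits
H(C) = 1.3710 bits

The uniform distribution (where all probabilities equal 1/3) achieves the maximum entropy of log_2(3) = 1.5850 bits.

Distribution B has the highest entropy.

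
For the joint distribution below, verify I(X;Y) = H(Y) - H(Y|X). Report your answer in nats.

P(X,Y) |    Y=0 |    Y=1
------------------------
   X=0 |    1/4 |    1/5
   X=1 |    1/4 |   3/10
I(X;Y) = 0.0051 nats

Mutual information has multiple equivalent forms:
- I(X;Y) = H(X) - H(X|Y)
- I(X;Y) = H(Y) - H(Y|X)
- I(X;Y) = H(X) + H(Y) - H(X,Y)

Computing all quantities:
H(X) = 0.6881, H(Y) = 0.6931, H(X,Y) = 1.3762
H(X|Y) = 0.6831, H(Y|X) = 0.6881

Verification:
H(X) - H(X|Y) = 0.6881 - 0.6831 = 0.0051
H(Y) - H(Y|X) = 0.6931 - 0.6881 = 0.0051
H(X) + H(Y) - H(X,Y) = 0.6881 + 0.6931 - 1.3762 = 0.0051

All forms give I(X;Y) = 0.0051 nats. ✓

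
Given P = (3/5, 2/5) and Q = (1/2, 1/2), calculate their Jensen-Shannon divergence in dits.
0.0022 dits

Jensen-Shannon divergence is:
JSD(P||Q) = 0.5 × D_KL(P||M) + 0.5 × D_KL(Q||M)
where M = 0.5 × (P + Q) is the mixture distribution.

M = 0.5 × (3/5, 2/5) + 0.5 × (1/2, 1/2) = (11/20, 9/20)

D_KL(P||M) = 0.0022 dits
D_KL(Q||M) = 0.0022 dits

JSD(P||Q) = 0.5 × 0.0022 + 0.5 × 0.0022 = 0.0022 dits

Unlike KL divergence, JSD is symmetric and bounded: 0 ≤ JSD ≤ log(2).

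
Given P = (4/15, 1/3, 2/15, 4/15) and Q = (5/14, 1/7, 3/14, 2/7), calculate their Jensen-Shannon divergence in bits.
0.0401 bits

Jensen-Shannon divergence is:
JSD(P||Q) = 0.5 × D_KL(P||M) + 0.5 × D_KL(Q||M)
where M = 0.5 × (P + Q) is the mixture distribution.

M = 0.5 × (4/15, 1/3, 2/15, 4/15) + 0.5 × (5/14, 1/7, 3/14, 2/7) = (0.311905, 5/21, 0.17381, 0.27619)

D_KL(P||M) = 0.0370 bits
D_KL(Q||M) = 0.0432 bits

JSD(P||Q) = 0.5 × 0.0370 + 0.5 × 0.0432 = 0.0401 bits

Unlike KL divergence, JSD is symmetric and bounded: 0 ≤ JSD ≤ log(2).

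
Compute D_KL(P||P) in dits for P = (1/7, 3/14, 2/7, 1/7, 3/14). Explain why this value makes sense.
0.0000 dits

KL divergence satisfies the Gibbs inequality: D_KL(P||Q) ≥ 0 for all distributions P, Q.

D_KL(P||Q) = Σ p(x) log(p(x)/q(x))
Each term is p(x) × log_10(p(x)/p(x)) = p(x) × log_10(1) = 0, so the sum is 0.
D_KL(P||Q) = 0.0000 dits

When P = Q, the KL divergence is exactly 0, as there is no 'divergence' between identical distributions.

This non-negativity is a fundamental property: relative entropy cannot be negative because it measures how different Q is from P.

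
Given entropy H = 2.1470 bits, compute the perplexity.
4.4291

Perplexity is 2^H (or exp(H) for natural log).

H = 2.1470 bits
Perplexity = 2^2.1470 = 4.4291

Interpretation: The model's uncertainty is equivalent to choosing uniformly among 4.4 options.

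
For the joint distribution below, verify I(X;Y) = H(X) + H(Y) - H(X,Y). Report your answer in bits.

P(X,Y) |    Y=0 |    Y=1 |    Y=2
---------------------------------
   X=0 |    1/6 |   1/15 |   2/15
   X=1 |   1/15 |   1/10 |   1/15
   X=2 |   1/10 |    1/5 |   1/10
I(X;Y) = 0.0688 bits

Mutual information has multiple equivalent forms:
- I(X;Y) = H(X) - H(X|Y)
- I(X;Y) = H(Y) - H(Y|X)
- I(X;Y) = H(X) + H(Y) - H(X,Y)

Computing all quantities:
H(X) = 1.5494, H(Y) = 1.5801, H(X,Y) = 3.0608
H(X|Y) = 1.4806, H(Y|X) = 1.5114

Verification:
H(X) - H(X|Y) = 1.5494 - 1.4806 = 0.0688
H(Y) - H(Y|X) = 1.5801 - 1.5114 = 0.0688
H(X) + H(Y) - H(X,Y) = 1.5494 + 1.5801 - 3.0608 = 0.0688

All forms give I(X;Y) = 0.0688 bits. ✓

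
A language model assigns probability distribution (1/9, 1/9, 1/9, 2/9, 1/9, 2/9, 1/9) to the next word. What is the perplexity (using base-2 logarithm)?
6.6138

Perplexity is 2^H (or exp(H) for natural log).

First, H = -Σ p log p = 2.7255 bits
Perplexity = 2^2.7255 = 6.6138

Interpretation: The model's uncertainty is equivalent to choosing uniformly among 6.6 options.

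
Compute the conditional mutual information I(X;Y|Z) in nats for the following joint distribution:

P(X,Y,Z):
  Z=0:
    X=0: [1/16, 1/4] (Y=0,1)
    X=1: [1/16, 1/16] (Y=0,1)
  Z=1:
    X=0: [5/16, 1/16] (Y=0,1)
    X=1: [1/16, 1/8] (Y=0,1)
0.0885 nats

Conditional mutual information: I(X;Y|Z) = H(X|Z) + H(Y|Z) - H(X,Y|Z)

H(Z) = 0.6853
H(X,Z) = 1.3051 → H(X|Z) = 0.6198
H(Y,Z) = 1.3051 → H(Y|Z) = 0.6198
H(X,Y,Z) = 1.8364 → H(X,Y|Z) = 1.1511

I(X;Y|Z) = 0.6198 + 0.6198 - 1.1511 = 0.0885 nats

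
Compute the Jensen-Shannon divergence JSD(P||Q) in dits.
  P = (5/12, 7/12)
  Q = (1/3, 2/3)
0.0016 dits

Jensen-Shannon divergence is:
JSD(P||Q) = 0.5 × D_KL(P||M) + 0.5 × D_KL(Q||M)
where M = 0.5 × (P + Q) is the mixture distribution.

M = 0.5 × (5/12, 7/12) + 0.5 × (1/3, 2/3) = (3/8, 5/8)

D_KL(P||M) = 0.0016 dits
D_KL(Q||M) = 0.0016 dits

JSD(P||Q) = 0.5 × 0.0016 + 0.5 × 0.0016 = 0.0016 dits

Unlike KL divergence, JSD is symmetric and bounded: 0 ≤ JSD ≤ log(2).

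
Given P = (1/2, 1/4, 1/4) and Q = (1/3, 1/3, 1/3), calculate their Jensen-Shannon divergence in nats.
0.0144 nats

Jensen-Shannon divergence is:
JSD(P||Q) = 0.5 × D_KL(P||M) + 0.5 × D_KL(Q||M)
where M = 0.5 × (P + Q) is the mixture distribution.

M = 0.5 × (1/2, 1/4, 1/4) + 0.5 × (1/3, 1/3, 1/3) = (5/12, 7/24, 7/24)

D_KL(P||M) = 0.0141 nats
D_KL(Q||M) = 0.0146 nats

JSD(P||Q) = 0.5 × 0.0141 + 0.5 × 0.0146 = 0.0144 nats

Unlike KL divergence, JSD is symmetric and bounded: 0 ≤ JSD ≤ log(2).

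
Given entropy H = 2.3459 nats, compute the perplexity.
10.4427

Perplexity is e^H (or exp(H) for natural log).

H = 2.3459 nats
Perplexity = e^2.3459 = 10.4427

Interpretation: The model's uncertainty is equivalent to choosing uniformly among 10.4 options.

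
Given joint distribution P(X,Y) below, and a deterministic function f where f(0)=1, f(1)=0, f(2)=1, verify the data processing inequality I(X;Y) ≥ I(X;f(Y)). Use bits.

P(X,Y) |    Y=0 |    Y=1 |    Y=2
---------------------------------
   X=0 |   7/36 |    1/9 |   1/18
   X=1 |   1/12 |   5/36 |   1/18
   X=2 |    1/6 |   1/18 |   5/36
I(X;Y) = 0.0900, I(X;f(Y)) = 0.0650, inequality holds: 0.0900 ≥ 0.0650

Data Processing Inequality: For any Markov chain X → Y → Z, we have I(X;Y) ≥ I(X;Z).

Here Z = f(Y) is a deterministic function of Y, forming X → Y → Z.

Original I(X;Y) = 0.0900 bits

After applying f:
P(X,Z) where Z=f(Y):
- P(X,Z=0) = P(X,Y=1)
- P(X,Z=1) = P(X,Y=0) + P(X,Y=2)

I(X;Z) = I(X;f(Y)) = 0.0650 bits

Verification: 0.0900 ≥ 0.0650 ✓

Information cannot be created by processing; the function f can only lose information about X.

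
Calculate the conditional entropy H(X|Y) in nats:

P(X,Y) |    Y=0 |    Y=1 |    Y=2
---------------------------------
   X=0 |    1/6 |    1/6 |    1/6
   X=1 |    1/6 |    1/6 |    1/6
0.6931 nats

Using the chain rule: H(X|Y) = H(X,Y) - H(Y)

First, compute H(X,Y) = 1.7918 nats

Marginal P(Y) = (1/3, 1/3, 1/3)
H(Y) = 1.0986 nats

H(X|Y) = H(X,Y) - H(Y) = 1.7918 - 1.0986 = 0.6931 nats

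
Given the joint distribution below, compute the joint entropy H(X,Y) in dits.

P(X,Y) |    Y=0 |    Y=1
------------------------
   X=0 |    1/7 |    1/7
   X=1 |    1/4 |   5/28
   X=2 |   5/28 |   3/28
0.7631 dits

Joint entropy is H(X,Y) = -Σ_{x,y} p(x,y) log p(x,y).

Summing over all non-zero entries:
H(X,Y) = -[1/7·log_10(1/7) + 1/7·log_10(1/7) + 1/4·log_10(1/4) + 5/28·log_10(5/28) + 5/28·log_10(5/28) + 3/28·log_10(3/28)]
H(X,Y) = 0.7631 dits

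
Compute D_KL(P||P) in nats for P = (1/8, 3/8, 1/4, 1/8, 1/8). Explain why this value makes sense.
0.0000 nats

KL divergence satisfies the Gibbs inequality: D_KL(P||Q) ≥ 0 for all distributions P, Q.

D_KL(P||Q) = Σ p(x) log(p(x)/q(x))
Each term is p(x) × log_e(p(x)/p(x)) = p(x) × log_e(1) = 0, so the sum is 0.
D_KL(P||Q) = 0.0000 nats

When P = Q, the KL divergence is exactly 0, as there is no 'divergence' between identical distributions.

This non-negativity is a fundamental property: relative entropy cannot be negative because it measures how different Q is from P.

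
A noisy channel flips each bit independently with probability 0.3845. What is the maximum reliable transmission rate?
0.0388 bits

For a binary symmetric channel (BSC) with error probability p:
Capacity C = 1 - H(p) bits per symbol

where H(p) = -p log₂(p) - (1-p) log₂(1-p) is the binary entropy function.

H(0.3845) = 0.9612 bits
C = 1 - 0.9612 = 0.0388 bits per symbol

This means we can reliably transmit up to 0.0388 bits of information per channel use.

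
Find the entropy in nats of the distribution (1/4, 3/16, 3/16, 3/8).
1.3421 nats

Shannon entropy is H(X) = -Σ p(x) log p(x).

For P = (1/4, 3/16, 3/16, 3/8):
H = -1/4 × log_e(1/4) -3/16 × log_e(3/16) -3/16 × log_e(3/16) -3/8 × log_e(3/8)
H = 1.3421 nats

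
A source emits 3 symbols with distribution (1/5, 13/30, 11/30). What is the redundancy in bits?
0.0670 bits

Redundancy measures how far a source is from maximum entropy:
R = H_max - H(X)

Maximum entropy for 3 symbols: H_max = log_2(3) = 1.5850 bits
Actual entropy: H(X) = 1.5179 bits
Redundancy: R = 1.5850 - 1.5179 = 0.0670 bits

This redundancy represents potential for compression: the source could be compressed by 0.0670 bits per symbol.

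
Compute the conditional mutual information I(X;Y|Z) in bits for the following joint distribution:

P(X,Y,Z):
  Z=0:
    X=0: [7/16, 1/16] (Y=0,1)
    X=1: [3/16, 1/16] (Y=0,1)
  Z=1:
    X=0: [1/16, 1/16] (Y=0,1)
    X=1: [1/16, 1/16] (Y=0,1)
0.0129 bits

Conditional mutual information: I(X;Y|Z) = H(X|Z) + H(Y|Z) - H(X,Y|Z)

H(Z) = 0.8113
H(X,Z) = 1.7500 → H(X|Z) = 0.9387
H(Y,Z) = 1.5488 → H(Y|Z) = 0.7375
H(X,Y,Z) = 2.4746 → H(X,Y|Z) = 1.6633

I(X;Y|Z) = 0.9387 + 0.7375 - 1.6633 = 0.0129 bits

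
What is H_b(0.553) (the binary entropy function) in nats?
0.6875 nats

The binary entropy function is:
H(p) = -p log(p) - (1-p) log(1-p)

H(0.553) = -0.553 × log_e(0.553) - 0.447 × log_e(0.447)
H(0.553) = 0.6875 nats

Note: Binary entropy is maximized at p=0.5 (H=1 bit) and minimized at p=0 or p=1 (H=0).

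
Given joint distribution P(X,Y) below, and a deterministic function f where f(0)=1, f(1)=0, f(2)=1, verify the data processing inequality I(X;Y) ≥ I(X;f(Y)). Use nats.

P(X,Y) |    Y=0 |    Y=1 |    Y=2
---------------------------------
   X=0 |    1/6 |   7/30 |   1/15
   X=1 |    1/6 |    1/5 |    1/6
I(X;Y) = 0.0212, I(X;f(Y)) = 0.0079, inequality holds: 0.0212 ≥ 0.0079

Data Processing Inequality: For any Markov chain X → Y → Z, we have I(X;Y) ≥ I(X;Z).

Here Z = f(Y) is a deterministic function of Y, forming X → Y → Z.

Original I(X;Y) = 0.0212 nats

After applying f:
P(X,Z) where Z=f(Y):
- P(X,Z=0) = P(X,Y=1)
- P(X,Z=1) = P(X,Y=0) + P(X,Y=2)

I(X;Z) = I(X;f(Y)) = 0.0079 nats

Verification: 0.0212 ≥ 0.0079 ✓

Information cannot be created by processing; the function f can only lose information about X.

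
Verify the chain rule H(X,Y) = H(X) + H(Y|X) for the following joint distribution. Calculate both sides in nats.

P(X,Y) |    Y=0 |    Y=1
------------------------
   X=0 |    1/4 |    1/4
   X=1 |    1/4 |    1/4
H(X,Y) = 1.3863, H(X) = 0.6931, H(Y|X) = 0.6931 (all in nats)

Chain rule: H(X,Y) = H(X) + H(Y|X)

Left side — joint entropy directly:
H(X,Y) = -Σ p(x,y) log p(x,y) = 1.3863 nats

Right side — compute H(Y|X) from the conditional distributions:
P(X) = (1/2, 1/2), so H(X) = 0.6931 nats
H(Y|X) = Σ_x P(X=x) · H(Y|X=x):
  P(Y|X=0) = (1/2, 1/2), H(Y|X=0) = 0.6931, weight P(X=0) = 1/2
  P(Y|X=1) = (1/2, 1/2), H(Y|X=1) = 0.6931, weight P(X=1) = 1/2
H(Y|X) = 0.6931 nats

H(X) + H(Y|X) = 0.6931 + 0.6931 = 1.3863 nats

Both sides equal 1.3863 nats. ✓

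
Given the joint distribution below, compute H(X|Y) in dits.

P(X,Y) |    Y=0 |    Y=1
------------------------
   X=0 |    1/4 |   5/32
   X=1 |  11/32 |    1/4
0.2931 dits

Using the chain rule: H(X|Y) = H(X,Y) - H(Y)

First, compute H(X,Y) = 0.5864 dits

Marginal P(Y) = (19/32, 13/32)
H(Y) = 0.2934 dits

H(X|Y) = H(X,Y) - H(Y) = 0.5864 - 0.2934 = 0.2931 dits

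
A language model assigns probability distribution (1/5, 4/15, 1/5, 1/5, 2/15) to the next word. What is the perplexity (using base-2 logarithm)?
4.8880

Perplexity is 2^H (or exp(H) for natural log).

First, H = -Σ p log p = 2.2892 bits
Perplexity = 2^2.2892 = 4.8880

Interpretation: The model's uncertainty is equivalent to choosing uniformly among 4.9 options.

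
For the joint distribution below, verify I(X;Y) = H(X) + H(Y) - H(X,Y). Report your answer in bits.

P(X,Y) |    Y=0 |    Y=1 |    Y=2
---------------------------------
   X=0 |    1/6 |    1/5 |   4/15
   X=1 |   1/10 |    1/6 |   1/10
I(X;Y) = 0.0191 bits

Mutual information has multiple equivalent forms:
- I(X;Y) = H(X) - H(X|Y)
- I(X;Y) = H(Y) - H(Y|X)
- I(X;Y) = H(X) + H(Y) - H(X,Y)

Computing all quantities:
H(X) = 0.9481, H(Y) = 1.5700, H(X,Y) = 2.4989
H(X|Y) = 0.9290, H(Y|X) = 1.5509

Verification:
H(X) - H(X|Y) = 0.9481 - 0.9290 = 0.0191
H(Y) - H(Y|X) = 1.5700 - 1.5509 = 0.0191
H(X) + H(Y) - H(X,Y) = 0.9481 + 1.5700 - 2.4989 = 0.0191

All forms give I(X;Y) = 0.0191 bits. ✓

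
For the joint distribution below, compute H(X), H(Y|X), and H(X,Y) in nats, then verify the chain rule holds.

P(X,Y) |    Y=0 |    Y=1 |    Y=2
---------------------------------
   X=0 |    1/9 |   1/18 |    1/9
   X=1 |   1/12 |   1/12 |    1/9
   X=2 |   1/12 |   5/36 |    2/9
H(X,Y) = 2.1226, H(X) = 1.0720, H(Y|X) = 1.0506 (all in nats)

Chain rule: H(X,Y) = H(X) + H(Y|X)

Left side — joint entropy directly:
H(X,Y) = -Σ p(x,y) log p(x,y) = 2.1226 nats

Right side — compute H(Y|X) from the conditional distributions:
P(X) = (5/18, 5/18, 4/9), so H(X) = 1.0720 nats
H(Y|X) = Σ_x P(X=x) · H(Y|X=x):
  P(Y|X=0) = (2/5, 1/5, 2/5), H(Y|X=0) = 1.0549, weight P(X=0) = 5/18
  P(Y|X=1) = (3/10, 3/10, 2/5), H(Y|X=1) = 1.0889, weight P(X=1) = 5/18
  P(Y|X=2) = (3/16, 5/16, 1/2), H(Y|X=2) = 1.0239, weight P(X=2) = 4/9
H(Y|X) = 1.0506 nats

H(X) + H(Y|X) = 1.0720 + 1.0506 = 2.1226 nats

Both sides equal 2.1226 nats. ✓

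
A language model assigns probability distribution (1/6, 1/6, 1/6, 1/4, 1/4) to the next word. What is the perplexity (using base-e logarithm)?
4.8990

Perplexity is e^H (or exp(H) for natural log).

First, H = -Σ p log p = 1.5890 nats
Perplexity = e^1.5890 = 4.8990

Interpretation: The model's uncertainty is equivalent to choosing uniformly among 4.9 options.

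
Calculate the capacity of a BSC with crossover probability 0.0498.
0.7145 bits

For a binary symmetric channel (BSC) with error probability p:
Capacity C = 1 - H(p) bits per symbol

where H(p) = -p log₂(p) - (1-p) log₂(1-p) is the binary entropy function.

H(0.0498) = 0.2855 bits
C = 1 - 0.2855 = 0.7145 bits per symbol

This means we can reliably transmit up to 0.7145 bits of information per channel use.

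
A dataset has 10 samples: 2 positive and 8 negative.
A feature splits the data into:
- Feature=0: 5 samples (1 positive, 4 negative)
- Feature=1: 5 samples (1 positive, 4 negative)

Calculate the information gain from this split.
0.0000 bits

Information Gain = H(Y) - H(Y|Feature)

Before split:
P(positive) = 2/10 = 0.2000
H(Y) = 0.7219 bits

After split:
Feature=0: H = 0.7219 bits (weight = 5/10)
Feature=1: H = 0.7219 bits (weight = 5/10)
H(Y|Feature) = (5/10)×0.7219 + (5/10)×0.7219 = 0.7219 bits

Information Gain = 0.7219 - 0.7219 = 0.0000 bits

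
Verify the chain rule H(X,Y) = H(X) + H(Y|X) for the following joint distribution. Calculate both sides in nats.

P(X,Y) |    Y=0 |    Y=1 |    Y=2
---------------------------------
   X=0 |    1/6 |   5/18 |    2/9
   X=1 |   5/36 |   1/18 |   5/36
H(X,Y) = 1.6976, H(X) = 0.6365, H(Y|X) = 1.0611 (all in nats)

Chain rule: H(X,Y) = H(X) + H(Y|X)

Left side — joint entropy directly:
H(X,Y) = -Σ p(x,y) log p(x,y) = 1.6976 nats

Right side — compute H(Y|X) from the conditional distributions:
P(X) = (2/3, 1/3), so H(X) = 0.6365 nats
H(Y|X) = Σ_x P(X=x) · H(Y|X=x):
  P(Y|X=0) = (1/4, 5/12, 1/3), H(Y|X=0) = 1.0776, weight P(X=0) = 2/3
  P(Y|X=1) = (5/12, 1/6, 5/12), H(Y|X=1) = 1.0282, weight P(X=1) = 1/3
H(Y|X) = 1.0611 nats

H(X) + H(Y|X) = 0.6365 + 1.0611 = 1.6976 nats

Both sides equal 1.6976 nats. ✓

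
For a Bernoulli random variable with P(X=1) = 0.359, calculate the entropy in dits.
0.2835 dits

The binary entropy function is:
H(p) = -p log(p) - (1-p) log(1-p)

H(0.359) = -0.359 × log_10(0.359) - 0.641 × log_10(0.641)
H(0.359) = 0.2835 dits

Note: Binary entropy is maximized at p=0.5 (H=1 bit) and minimized at p=0 or p=1 (H=0).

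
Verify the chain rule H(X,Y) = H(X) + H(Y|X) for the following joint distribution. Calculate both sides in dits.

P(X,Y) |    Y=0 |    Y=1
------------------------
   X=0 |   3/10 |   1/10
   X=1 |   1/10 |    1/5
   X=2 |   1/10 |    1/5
H(X,Y) = 0.7365, H(X) = 0.4729, H(Y|X) = 0.2635 (all in dits)

Chain rule: H(X,Y) = H(X) + H(Y|X)

Left side — joint entropy directly:
H(X,Y) = -Σ p(x,y) log p(x,y) = 0.7365 dits

Right side — compute H(Y|X) from the conditional distributions:
P(X) = (2/5, 3/10, 3/10), so H(X) = 0.4729 dits
H(Y|X) = Σ_x P(X=x) · H(Y|X=x):
  P(Y|X=0) = (3/4, 1/4), H(Y|X=0) = 0.2442, weight P(X=0) = 2/5
  P(Y|X=1) = (1/3, 2/3), H(Y|X=1) = 0.2764, weight P(X=1) = 3/10
  P(Y|X=2) = (1/3, 2/3), H(Y|X=2) = 0.2764, weight P(X=2) = 3/10
H(Y|X) = 0.2635 dits

H(X) + H(Y|X) = 0.4729 + 0.2635 = 0.7365 dits

Both sides equal 0.7365 dits. ✓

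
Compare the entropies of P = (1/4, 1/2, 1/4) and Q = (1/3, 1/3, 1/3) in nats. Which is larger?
Q

Computing entropies in nats:
H(P) = 1.0397
H(Q) = 1.0986

Distribution Q has higher entropy.

Intuition: The distribution closer to uniform (more spread out) has higher entropy.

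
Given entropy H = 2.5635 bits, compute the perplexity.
5.9114

Perplexity is 2^H (or exp(H) for natural log).

H = 2.5635 bits
Perplexity = 2^2.5635 = 5.9114

Interpretation: The model's uncertainty is equivalent to choosing uniformly among 5.9 options.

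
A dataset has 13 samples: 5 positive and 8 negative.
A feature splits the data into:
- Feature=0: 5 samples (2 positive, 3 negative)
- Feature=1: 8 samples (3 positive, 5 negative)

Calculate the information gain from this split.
0.0005 bits

Information Gain = H(Y) - H(Y|Feature)

Before split:
P(positive) = 5/13 = 0.3846
H(Y) = 0.9612 bits

After split:
Feature=0: H = 0.9710 bits (weight = 5/13)
Feature=1: H = 0.9544 bits (weight = 8/13)
H(Y|Feature) = (5/13)×0.9710 + (8/13)×0.9544 = 0.9608 bits

Information Gain = 0.9612 - 0.9608 = 0.0005 bits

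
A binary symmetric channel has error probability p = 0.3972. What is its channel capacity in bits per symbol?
0.0307 bits

For a binary symmetric channel (BSC) with error probability p:
Capacity C = 1 - H(p) bits per symbol

where H(p) = -p log₂(p) - (1-p) log₂(1-p) is the binary entropy function.

H(0.3972) = 0.9693 bits
C = 1 - 0.9693 = 0.0307 bits per symbol

This means we can reliably transmit up to 0.0307 bits of information per channel use.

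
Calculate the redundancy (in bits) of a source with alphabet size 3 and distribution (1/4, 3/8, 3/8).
0.0237 bits

Redundancy measures how far a source is from maximum entropy:
R = H_max - H(X)

Maximum entropy for 3 symbols: H_max = log_2(3) = 1.5850 bits
Actual entropy: H(X) = 1.5613 bits
Redundancy: R = 1.5850 - 1.5613 = 0.0237 bits

This redundancy represents potential for compression: the source could be compressed by 0.0237 bits per symbol.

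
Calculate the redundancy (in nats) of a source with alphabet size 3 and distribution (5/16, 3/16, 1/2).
0.0747 nats

Redundancy measures how far a source is from maximum entropy:
R = H_max - H(X)

Maximum entropy for 3 symbols: H_max = log_e(3) = 1.0986 nats
Actual entropy: H(X) = 1.0239 nats
Redundancy: R = 1.0986 - 1.0239 = 0.0747 nats

This redundancy represents potential for compression: the source could be compressed by 0.0747 nats per symbol.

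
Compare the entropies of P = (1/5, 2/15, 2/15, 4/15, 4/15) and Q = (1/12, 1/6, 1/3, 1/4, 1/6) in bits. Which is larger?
P

Computing entropies in bits:
H(P) = 2.2566
H(Q) = 2.1887

Distribution P has higher entropy.

Intuition: The distribution closer to uniform (more spread out) has higher entropy.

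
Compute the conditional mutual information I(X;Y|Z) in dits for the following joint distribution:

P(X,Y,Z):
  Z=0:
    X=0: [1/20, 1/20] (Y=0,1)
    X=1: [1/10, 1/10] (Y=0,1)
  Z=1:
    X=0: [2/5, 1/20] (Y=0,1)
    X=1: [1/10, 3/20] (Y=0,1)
0.0406 dits

Conditional mutual information: I(X;Y|Z) = H(X|Z) + H(Y|Z) - H(X,Y|Z)

H(Z) = 0.2653
H(X,Z) = 0.5464 → H(X|Z) = 0.2811
H(Y,Z) = 0.5375 → H(Y|Z) = 0.2722
H(X,Y,Z) = 0.7779 → H(X,Y|Z) = 0.5126

I(X;Y|Z) = 0.2811 + 0.2722 - 0.5126 = 0.0406 dits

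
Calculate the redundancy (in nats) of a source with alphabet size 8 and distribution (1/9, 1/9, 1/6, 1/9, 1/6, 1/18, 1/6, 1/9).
0.0464 nats

Redundancy measures how far a source is from maximum entropy:
R = H_max - H(X)

Maximum entropy for 8 symbols: H_max = log_e(8) = 2.0794 nats
Actual entropy: H(X) = 2.0330 nats
Redundancy: R = 2.0794 - 2.0330 = 0.0464 nats

This redundancy represents potential for compression: the source could be compressed by 0.0464 nats per symbol.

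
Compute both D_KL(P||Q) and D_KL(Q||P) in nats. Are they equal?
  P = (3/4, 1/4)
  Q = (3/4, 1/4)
D_KL(P||Q) = 0.0000, D_KL(Q||P) = 0.0000

KL divergence is not symmetric: D_KL(P||Q) ≠ D_KL(Q||P) in general.

D_KL(P||Q) = 0.0000 nats
D_KL(Q||P) = 0.0000 nats

In this case they happen to be equal (to 4 decimal places).

This asymmetry is why KL divergence is not a true distance metric.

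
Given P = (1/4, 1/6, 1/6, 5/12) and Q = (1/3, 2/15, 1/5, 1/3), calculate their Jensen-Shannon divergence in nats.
0.0070 nats

Jensen-Shannon divergence is:
JSD(P||Q) = 0.5 × D_KL(P||M) + 0.5 × D_KL(Q||M)
where M = 0.5 × (P + Q) is the mixture distribution.

M = 0.5 × (1/4, 1/6, 1/6, 5/12) + 0.5 × (1/3, 2/15, 1/5, 1/3) = (7/24, 3/20, 0.183333, 3/8)

D_KL(P||M) = 0.0070 nats
D_KL(Q||M) = 0.0069 nats

JSD(P||Q) = 0.5 × 0.0070 + 0.5 × 0.0069 = 0.0070 nats

Unlike KL divergence, JSD is symmetric and bounded: 0 ≤ JSD ≤ log(2).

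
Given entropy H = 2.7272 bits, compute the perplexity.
6.6217

Perplexity is 2^H (or exp(H) for natural log).

H = 2.7272 bits
Perplexity = 2^2.7272 = 6.6217

Interpretation: The model's uncertainty is equivalent to choosing uniformly among 6.6 options.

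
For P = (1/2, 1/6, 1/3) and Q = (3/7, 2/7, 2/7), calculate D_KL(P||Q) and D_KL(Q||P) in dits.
D_KL(P||Q) = 0.0168, D_KL(Q||P) = 0.0191

KL divergence is not symmetric: D_KL(P||Q) ≠ D_KL(Q||P) in general.

D_KL(P||Q) = 0.0168 dits
D_KL(Q||P) = 0.0191 dits

No, they are not equal!

This asymmetry is why KL divergence is not a true distance metric.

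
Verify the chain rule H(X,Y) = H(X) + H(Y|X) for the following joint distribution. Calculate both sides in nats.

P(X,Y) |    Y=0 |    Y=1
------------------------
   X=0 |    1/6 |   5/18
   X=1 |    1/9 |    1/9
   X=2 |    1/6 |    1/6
H(X,Y) = 1.7400, H(X) = 1.0609, H(Y|X) = 0.6791 (all in nats)

Chain rule: H(X,Y) = H(X) + H(Y|X)

Left side — joint entropy directly:
H(X,Y) = -Σ p(x,y) log p(x,y) = 1.7400 nats

Right side — compute H(Y|X) from the conditional distributions:
P(X) = (4/9, 2/9, 1/3), so H(X) = 1.0609 nats
H(Y|X) = Σ_x P(X=x) · H(Y|X=x):
  P(Y|X=0) = (3/8, 5/8), H(Y|X=0) = 0.6616, weight P(X=0) = 4/9
  P(Y|X=1) = (1/2, 1/2), H(Y|X=1) = 0.6931, weight P(X=1) = 2/9
  P(Y|X=2) = (1/2, 1/2), H(Y|X=2) = 0.6931, weight P(X=2) = 1/3
H(Y|X) = 0.6791 nats

H(X) + H(Y|X) = 1.0609 + 0.6791 = 1.7400 nats

Both sides equal 1.7400 nats. ✓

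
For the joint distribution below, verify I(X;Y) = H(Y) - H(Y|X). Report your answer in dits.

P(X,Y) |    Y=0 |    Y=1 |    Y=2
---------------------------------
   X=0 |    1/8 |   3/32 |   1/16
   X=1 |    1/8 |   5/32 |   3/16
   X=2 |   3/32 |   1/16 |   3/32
I(X;Y) = 0.0087 dits

Mutual information has multiple equivalent forms:
- I(X;Y) = H(X) - H(X|Y)
- I(X;Y) = H(Y) - H(Y|X)
- I(X;Y) = H(X) + H(Y) - H(X,Y)

Computing all quantities:
H(X) = 0.4597, H(Y) = 0.4767, H(X,Y) = 0.9277
H(X|Y) = 0.4510, H(Y|X) = 0.4680

Verification:
H(X) - H(X|Y) = 0.4597 - 0.4510 = 0.0087
H(Y) - H(Y|X) = 0.4767 - 0.4680 = 0.0087
H(X) + H(Y) - H(X,Y) = 0.4597 + 0.4767 - 0.9277 = 0.0087

All forms give I(X;Y) = 0.0087 dits. ✓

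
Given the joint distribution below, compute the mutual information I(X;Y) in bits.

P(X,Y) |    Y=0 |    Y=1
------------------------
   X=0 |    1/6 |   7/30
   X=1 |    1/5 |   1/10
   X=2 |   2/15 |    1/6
0.0352 bits

Mutual information: I(X;Y) = H(X) + H(Y) - H(X,Y)

Marginals:
P(X) = (2/5, 3/10, 3/10), H(X) = 1.5710 bits
P(Y) = (1/2, 1/2), H(Y) = 1.0000 bits

Joint entropy: H(X,Y) = 2.5357 bits

I(X;Y) = 1.5710 + 1.0000 - 2.5357 = 0.0352 bits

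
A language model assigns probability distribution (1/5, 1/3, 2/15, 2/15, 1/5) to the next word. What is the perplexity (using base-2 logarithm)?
4.6987

Perplexity is 2^H (or exp(H) for natural log).

First, H = -Σ p log p = 2.2323 bits
Perplexity = 2^2.2323 = 4.6987

Interpretation: The model's uncertainty is equivalent to choosing uniformly among 4.7 options.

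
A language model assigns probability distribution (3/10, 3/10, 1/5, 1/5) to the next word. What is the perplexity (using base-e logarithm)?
3.9203

Perplexity is e^H (or exp(H) for natural log).

First, H = -Σ p log p = 1.3662 nats
Perplexity = e^1.3662 = 3.9203

Interpretation: The model's uncertainty is equivalent to choosing uniformly among 3.9 options.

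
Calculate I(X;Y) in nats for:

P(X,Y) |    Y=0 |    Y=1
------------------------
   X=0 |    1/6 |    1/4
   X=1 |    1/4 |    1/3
0.0004 nats

Mutual information: I(X;Y) = H(X) + H(Y) - H(X,Y)

Marginals:
P(X) = (5/12, 7/12), H(X) = 0.6792 nats
P(Y) = (5/12, 7/12), H(Y) = 0.6792 nats

Joint entropy: H(X,Y) = 1.3580 nats

I(X;Y) = 0.6792 + 0.6792 - 1.3580 = 0.0004 nats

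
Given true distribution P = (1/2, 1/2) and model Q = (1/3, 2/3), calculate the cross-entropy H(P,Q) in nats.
0.7520 nats

Cross-entropy: H(P,Q) = -Σ p(x) log q(x)

Alternatively: H(P,Q) = H(P) + D_KL(P||Q)
H(P) = 0.6931 nats
D_KL(P||Q) = 0.0589 nats

H(P,Q) = 0.6931 + 0.0589 = 0.7520 nats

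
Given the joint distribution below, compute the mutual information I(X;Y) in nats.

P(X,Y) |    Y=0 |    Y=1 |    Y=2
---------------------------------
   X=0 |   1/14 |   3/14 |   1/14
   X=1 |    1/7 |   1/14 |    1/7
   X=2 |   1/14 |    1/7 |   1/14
0.0658 nats

Mutual information: I(X;Y) = H(X) + H(Y) - H(X,Y)

Marginals:
P(X) = (5/14, 5/14, 2/7), H(X) = 1.0934 nats
P(Y) = (2/7, 3/7, 2/7), H(Y) = 1.0790 nats

Joint entropy: H(X,Y) = 2.1066 nats

I(X;Y) = 1.0934 + 1.0790 - 2.1066 = 0.0658 nats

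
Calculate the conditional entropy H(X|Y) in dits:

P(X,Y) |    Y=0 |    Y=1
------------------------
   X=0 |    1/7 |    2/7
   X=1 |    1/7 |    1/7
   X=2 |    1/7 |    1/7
0.4625 dits

Using the chain rule: H(X|Y) = H(X,Y) - H(Y)

First, compute H(X,Y) = 0.7591 dits

Marginal P(Y) = (3/7, 4/7)
H(Y) = 0.2966 dits

H(X|Y) = H(X,Y) - H(Y) = 0.7591 - 0.2966 = 0.4625 dits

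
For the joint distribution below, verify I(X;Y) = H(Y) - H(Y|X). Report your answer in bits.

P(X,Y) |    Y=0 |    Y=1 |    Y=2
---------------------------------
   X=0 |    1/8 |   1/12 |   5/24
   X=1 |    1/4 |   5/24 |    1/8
I(X;Y) = 0.0656 bits

Mutual information has multiple equivalent forms:
- I(X;Y) = H(X) - H(X|Y)
- I(X;Y) = H(Y) - H(Y|X)
- I(X;Y) = H(X) + H(Y) - H(X,Y)

Computing all quantities:
H(X) = 0.9799, H(Y) = 1.5774, H(X,Y) = 2.4917
H(X|Y) = 0.9142, H(Y|X) = 1.5118

Verification:
H(X) - H(X|Y) = 0.9799 - 0.9142 = 0.0656
H(Y) - H(Y|X) = 1.5774 - 1.5118 = 0.0656
H(X) + H(Y) - H(X,Y) = 0.9799 + 1.5774 - 2.4917 = 0.0656

All forms give I(X;Y) = 0.0656 bits. ✓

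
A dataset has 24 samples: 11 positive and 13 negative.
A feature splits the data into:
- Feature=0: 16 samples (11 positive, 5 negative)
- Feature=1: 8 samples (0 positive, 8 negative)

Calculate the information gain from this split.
0.3976 bits

Information Gain = H(Y) - H(Y|Feature)

Before split:
P(positive) = 11/24 = 0.4583
H(Y) = 0.9950 bits

After split:
Feature=0: H = 0.8960 bits (weight = 16/24)
Feature=1: H = 0.0000 bits (weight = 8/24)
H(Y|Feature) = (16/24)×0.8960 + (8/24)×0.0000 = 0.5974 bits

Information Gain = 0.9950 - 0.5974 = 0.3976 bits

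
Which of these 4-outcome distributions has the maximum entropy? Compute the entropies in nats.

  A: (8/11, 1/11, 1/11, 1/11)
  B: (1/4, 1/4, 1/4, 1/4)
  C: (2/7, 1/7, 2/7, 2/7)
B

For a discrete distribution over n outcomes, entropy is maximized by the uniform distribution.

Computing entropies:
H(A) = 0.8856 nats
H(B) = 1.3863 nats
H(C) = 1.3518 nats

The uniform distribution (where all probabilities equal 1/4) achieves the maximum entropy of log_e(4) = 1.3863 nats.

Distribution B has the highest entropy.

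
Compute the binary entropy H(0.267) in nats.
0.5803 nats

The binary entropy function is:
H(p) = -p log(p) - (1-p) log(1-p)

H(0.267) = -0.267 × log_e(0.267) - 0.733 × log_e(0.733)
H(0.267) = 0.5803 nats

Note: Binary entropy is maximized at p=0.5 (H=1 bit) and minimized at p=0 or p=1 (H=0).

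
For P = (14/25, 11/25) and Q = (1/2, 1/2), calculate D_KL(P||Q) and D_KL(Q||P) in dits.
D_KL(P||Q) = 0.0031, D_KL(Q||P) = 0.0031

KL divergence is not symmetric: D_KL(P||Q) ≠ D_KL(Q||P) in general.

D_KL(P||Q) = 0.0031 dits
D_KL(Q||P) = 0.0031 dits

In this case they happen to be equal (to 4 decimal places).

This asymmetry is why KL divergence is not a true distance metric.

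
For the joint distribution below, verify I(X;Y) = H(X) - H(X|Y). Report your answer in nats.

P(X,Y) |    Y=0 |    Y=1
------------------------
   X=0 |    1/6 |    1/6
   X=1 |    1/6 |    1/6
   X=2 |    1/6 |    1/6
I(X;Y) = 0.0000 nats

Mutual information has multiple equivalent forms:
- I(X;Y) = H(X) - H(X|Y)
- I(X;Y) = H(Y) - H(Y|X)
- I(X;Y) = H(X) + H(Y) - H(X,Y)

Computing all quantities:
H(X) = 1.0986, H(Y) = 0.6931, H(X,Y) = 1.7918
H(X|Y) = 1.0986, H(Y|X) = 0.6931

Verification:
H(X) - H(X|Y) = 1.0986 - 1.0986 = 0.0000
H(Y) - H(Y|X) = 0.6931 - 0.6931 = 0.0000
H(X) + H(Y) - H(X,Y) = 1.0986 + 0.6931 - 1.7918 = 0.0000

All forms give I(X;Y) = 0.0000 nats. ✓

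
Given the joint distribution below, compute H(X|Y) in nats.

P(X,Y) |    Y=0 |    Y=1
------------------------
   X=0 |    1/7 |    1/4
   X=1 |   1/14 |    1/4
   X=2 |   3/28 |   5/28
1.0786 nats

Using the chain rule: H(X|Y) = H(X,Y) - H(Y)

First, compute H(X,Y) = 1.7066 nats

Marginal P(Y) = (9/28, 19/28)
H(Y) = 0.6279 nats

H(X|Y) = H(X,Y) - H(Y) = 1.7066 - 0.6279 = 1.0786 nats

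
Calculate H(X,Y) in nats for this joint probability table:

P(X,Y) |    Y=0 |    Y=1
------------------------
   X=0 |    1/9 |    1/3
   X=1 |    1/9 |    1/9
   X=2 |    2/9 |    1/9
1.6770 nats

Joint entropy is H(X,Y) = -Σ_{x,y} p(x,y) log p(x,y).

Summing over all non-zero entries:
H(X,Y) = -[1/9·log_e(1/9) + 1/3·log_e(1/3) + 1/9·log_e(1/9) + 1/9·log_e(1/9) + 2/9·log_e(2/9) + 1/9·log_e(1/9)]
H(X,Y) = 1.6770 nats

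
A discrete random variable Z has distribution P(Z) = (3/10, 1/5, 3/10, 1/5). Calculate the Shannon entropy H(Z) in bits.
1.9710 bits

Shannon entropy is H(X) = -Σ p(x) log p(x).

For P = (3/10, 1/5, 3/10, 1/5):
H = -3/10 × log_2(3/10) -1/5 × log_2(1/5) -3/10 × log_2(3/10) -1/5 × log_2(1/5)
H = 1.9710 bits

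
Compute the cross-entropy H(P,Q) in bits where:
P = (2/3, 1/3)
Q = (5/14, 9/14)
1.2028 bits

Cross-entropy: H(P,Q) = -Σ p(x) log q(x)

Alternatively: H(P,Q) = H(P) + D_KL(P||Q)
H(P) = 0.9183 bits
D_KL(P||Q) = 0.2845 bits

H(P,Q) = 0.9183 + 0.2845 = 1.2028 bits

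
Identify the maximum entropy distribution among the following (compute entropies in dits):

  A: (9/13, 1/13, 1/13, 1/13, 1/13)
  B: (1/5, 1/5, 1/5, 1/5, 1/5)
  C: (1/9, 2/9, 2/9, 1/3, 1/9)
B

For a discrete distribution over n outcomes, entropy is maximized by the uniform distribution.

Computing entropies:
H(A) = 0.4533 dits
H(B) = 0.6990 dits
H(C) = 0.6614 dits

The uniform distribution (where all probabilities equal 1/5) achieves the maximum entropy of log_10(5) = 0.6990 dits.

Distribution B has the highest entropy.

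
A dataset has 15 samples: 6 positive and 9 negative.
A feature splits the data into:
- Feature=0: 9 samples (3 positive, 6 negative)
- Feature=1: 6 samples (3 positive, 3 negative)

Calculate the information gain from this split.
0.0200 bits

Information Gain = H(Y) - H(Y|Feature)

Before split:
P(positive) = 6/15 = 0.4000
H(Y) = 0.9710 bits

After split:
Feature=0: H = 0.9183 bits (weight = 9/15)
Feature=1: H = 1.0000 bits (weight = 6/15)
H(Y|Feature) = (9/15)×0.9183 + (6/15)×1.0000 = 0.9510 bits

Information Gain = 0.9710 - 0.9510 = 0.0200 bits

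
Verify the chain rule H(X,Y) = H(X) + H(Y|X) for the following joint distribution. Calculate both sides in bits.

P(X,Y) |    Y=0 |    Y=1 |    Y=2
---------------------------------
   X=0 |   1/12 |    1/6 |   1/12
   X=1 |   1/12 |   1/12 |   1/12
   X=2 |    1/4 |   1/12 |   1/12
H(X,Y) = 3.0221, H(X) = 1.5546, H(Y|X) = 1.4675 (all in bits)

Chain rule: H(X,Y) = H(X) + H(Y|X)

Left side — joint entropy directly:
H(X,Y) = -Σ p(x,y) log p(x,y) = 3.0221 bits

Right side — compute H(Y|X) from the conditional distributions:
P(X) = (1/3, 1/4, 5/12), so H(X) = 1.5546 bits
H(Y|X) = Σ_x P(X=x) · H(Y|X=x):
  P(Y|X=0) = (1/4, 1/2, 1/4), H(Y|X=0) = 1.5000, weight P(X=0) = 1/3
  P(Y|X=1) = (1/3, 1/3, 1/3), H(Y|X=1) = 1.5850, weight P(X=1) = 1/4
  P(Y|X=2) = (3/5, 1/5, 1/5), H(Y|X=2) = 1.3710, weight P(X=2) = 5/12
H(Y|X) = 1.4675 bits

H(X) + H(Y|X) = 1.5546 + 1.4675 = 3.0221 bits

Both sides equal 3.0221 bits. ✓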